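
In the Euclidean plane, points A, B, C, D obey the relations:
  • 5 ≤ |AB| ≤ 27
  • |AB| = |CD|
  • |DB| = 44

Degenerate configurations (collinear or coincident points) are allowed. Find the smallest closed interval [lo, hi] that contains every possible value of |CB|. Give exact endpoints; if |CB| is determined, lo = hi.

|CB| ∈ [17, 71]  (≈ [17.0000, 71.0000])

|AB| ∈ [5, 27]
|BD| ∈ {44}
|CD| ∈ [5, 27]
|AD| ∈ [17, 71]
|BC| ∈ [17, 71]
|AC| ∈ [0, 98]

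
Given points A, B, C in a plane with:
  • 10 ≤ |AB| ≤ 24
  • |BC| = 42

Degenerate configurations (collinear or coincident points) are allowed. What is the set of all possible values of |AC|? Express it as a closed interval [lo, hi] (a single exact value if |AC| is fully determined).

|AB| ∈ [10, 24]
|BC| ∈ {42}
|AC| ∈ [18, 66]

|AC| ∈ [18, 66]  (≈ [18.0000, 66.0000])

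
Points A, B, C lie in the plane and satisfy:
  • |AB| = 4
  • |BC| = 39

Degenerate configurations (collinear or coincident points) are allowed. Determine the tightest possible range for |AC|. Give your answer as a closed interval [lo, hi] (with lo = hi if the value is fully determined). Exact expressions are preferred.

|AC| ∈ [35, 43]  (≈ [35.0000, 43.0000])

|AB| ∈ {4}
|BC| ∈ {39}
|AC| ∈ [35, 43]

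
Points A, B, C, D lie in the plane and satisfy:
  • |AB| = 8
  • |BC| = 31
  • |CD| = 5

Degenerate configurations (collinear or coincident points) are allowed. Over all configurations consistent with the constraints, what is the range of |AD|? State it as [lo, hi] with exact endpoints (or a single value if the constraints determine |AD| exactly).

|AD| ∈ [18, 44]  (≈ [18.0000, 44.0000])

|AB| ∈ {8}
|BC| ∈ {31}
|CD| ∈ {5}
|AC| ∈ [23, 39]
|BD| ∈ [26, 36]
|AD| ∈ [18, 44]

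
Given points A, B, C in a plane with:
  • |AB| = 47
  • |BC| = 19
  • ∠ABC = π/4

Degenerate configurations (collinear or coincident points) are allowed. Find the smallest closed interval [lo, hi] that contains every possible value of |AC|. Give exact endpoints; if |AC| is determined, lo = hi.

|AB| ∈ {47}
|BC| ∈ {19}
|AC| ∈ {√(2570 - 893·√(2))}

|AC| = √(2570 - 893·√(2))  (≈ 36.1539)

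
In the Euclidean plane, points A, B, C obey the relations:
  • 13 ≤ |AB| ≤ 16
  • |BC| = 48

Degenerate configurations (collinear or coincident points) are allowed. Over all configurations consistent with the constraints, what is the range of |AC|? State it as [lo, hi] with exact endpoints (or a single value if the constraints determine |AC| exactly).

|AC| ∈ [32, 64]  (≈ [32.0000, 64.0000])

|AB| ∈ [13, 16]
|BC| ∈ {48}
|AC| ∈ [32, 64]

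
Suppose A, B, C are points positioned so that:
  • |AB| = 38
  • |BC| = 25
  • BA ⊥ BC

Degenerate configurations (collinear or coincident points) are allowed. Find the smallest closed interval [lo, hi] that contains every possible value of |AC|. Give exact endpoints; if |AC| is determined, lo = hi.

|AC| = √(2069)  (≈ 45.4863)

|AB| ∈ {38}
|BC| ∈ {25}
|AC| ∈ {√(2069)}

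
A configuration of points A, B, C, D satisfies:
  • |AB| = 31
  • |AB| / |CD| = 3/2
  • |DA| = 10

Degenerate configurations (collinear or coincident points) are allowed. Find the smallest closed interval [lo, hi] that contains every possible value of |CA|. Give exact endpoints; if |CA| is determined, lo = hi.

|AB| ∈ {31}
|AD| ∈ {10}
|CD| ∈ {62/3}
|BD| ∈ [21, 41]
|AC| ∈ [32/3, 92/3]
|BC| ∈ [1/3, 185/3]

|CA| ∈ [32/3, 92/3]  (≈ [10.6667, 30.6667])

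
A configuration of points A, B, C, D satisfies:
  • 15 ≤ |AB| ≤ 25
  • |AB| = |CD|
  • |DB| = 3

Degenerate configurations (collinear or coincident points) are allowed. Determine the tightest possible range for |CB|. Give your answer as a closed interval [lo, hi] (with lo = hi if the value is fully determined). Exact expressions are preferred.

|AB| ∈ [15, 25]
|BD| ∈ {3}
|CD| ∈ [15, 25]
|AD| ∈ [12, 28]
|BC| ∈ [12, 28]
|AC| ∈ [0, 53]

|CB| ∈ [12, 28]  (≈ [12.0000, 28.0000])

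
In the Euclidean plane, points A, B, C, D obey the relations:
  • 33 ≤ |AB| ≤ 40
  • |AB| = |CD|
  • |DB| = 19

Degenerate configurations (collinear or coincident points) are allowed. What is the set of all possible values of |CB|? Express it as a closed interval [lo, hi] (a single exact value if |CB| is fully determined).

|CB| ∈ [14, 59]  (≈ [14.0000, 59.0000])

|AB| ∈ [33, 40]
|BD| ∈ {19}
|CD| ∈ [33, 40]
|AD| ∈ [14, 59]
|BC| ∈ [14, 59]
|AC| ∈ [0, 99]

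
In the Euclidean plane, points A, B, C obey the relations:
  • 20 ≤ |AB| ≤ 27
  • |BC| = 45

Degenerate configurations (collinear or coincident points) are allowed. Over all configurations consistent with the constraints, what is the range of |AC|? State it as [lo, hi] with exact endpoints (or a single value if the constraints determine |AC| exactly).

|AC| ∈ [18, 72]  (≈ [18.0000, 72.0000])

|AB| ∈ [20, 27]
|BC| ∈ {45}
|AC| ∈ [18, 72]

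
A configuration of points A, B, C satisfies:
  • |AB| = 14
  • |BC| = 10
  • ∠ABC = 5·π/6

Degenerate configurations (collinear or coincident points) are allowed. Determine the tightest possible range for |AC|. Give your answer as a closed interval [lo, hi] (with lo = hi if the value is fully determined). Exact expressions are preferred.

|AC| = 2·√(35·√(3) + 74)  (≈ 23.2053)

|AB| ∈ {14}
|BC| ∈ {10}
|AC| ∈ {2·√(35·√(3) + 74)}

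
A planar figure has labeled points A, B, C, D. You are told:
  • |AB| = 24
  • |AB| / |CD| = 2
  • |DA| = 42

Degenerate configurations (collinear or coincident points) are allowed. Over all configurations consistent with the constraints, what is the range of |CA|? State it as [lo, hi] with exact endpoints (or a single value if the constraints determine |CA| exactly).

|CA| ∈ [30, 54]  (≈ [30.0000, 54.0000])

|AB| ∈ {24}
|AD| ∈ {42}
|CD| ∈ {12}
|BD| ∈ [18, 66]
|AC| ∈ [30, 54]
|BC| ∈ [6, 78]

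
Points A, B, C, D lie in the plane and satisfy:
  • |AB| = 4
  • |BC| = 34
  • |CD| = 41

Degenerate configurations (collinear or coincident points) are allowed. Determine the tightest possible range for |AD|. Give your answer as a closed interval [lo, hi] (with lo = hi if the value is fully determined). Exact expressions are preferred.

|AD| ∈ [3, 79]  (≈ [3.0000, 79.0000])

|AB| ∈ {4}
|BC| ∈ {34}
|CD| ∈ {41}
|AC| ∈ [30, 38]
|BD| ∈ [7, 75]
|AD| ∈ [3, 79]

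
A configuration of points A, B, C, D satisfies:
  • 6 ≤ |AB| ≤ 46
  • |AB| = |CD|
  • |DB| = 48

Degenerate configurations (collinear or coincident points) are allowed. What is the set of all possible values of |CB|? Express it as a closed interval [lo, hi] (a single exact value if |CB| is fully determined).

|AB| ∈ [6, 46]
|BD| ∈ {48}
|CD| ∈ [6, 46]
|AD| ∈ [2, 94]
|BC| ∈ [2, 94]
|AC| ∈ [0, 140]

|CB| ∈ [2, 94]  (≈ [2.0000, 94.0000])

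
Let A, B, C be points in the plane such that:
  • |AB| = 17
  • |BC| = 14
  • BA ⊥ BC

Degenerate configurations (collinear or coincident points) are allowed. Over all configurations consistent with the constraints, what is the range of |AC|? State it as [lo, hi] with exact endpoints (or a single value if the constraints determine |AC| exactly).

|AB| ∈ {17}
|BC| ∈ {14}
|AC| ∈ {√(485)}

|AC| = √(485)  (≈ 22.0227)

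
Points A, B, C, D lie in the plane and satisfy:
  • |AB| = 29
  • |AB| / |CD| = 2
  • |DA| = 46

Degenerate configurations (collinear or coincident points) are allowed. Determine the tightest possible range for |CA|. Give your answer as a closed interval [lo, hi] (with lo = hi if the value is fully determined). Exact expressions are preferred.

|CA| ∈ [63/2, 121/2]  (≈ [31.5000, 60.5000])

|AB| ∈ {29}
|AD| ∈ {46}
|CD| ∈ {29/2}
|BD| ∈ [17, 75]
|AC| ∈ [63/2, 121/2]
|BC| ∈ [5/2, 179/2]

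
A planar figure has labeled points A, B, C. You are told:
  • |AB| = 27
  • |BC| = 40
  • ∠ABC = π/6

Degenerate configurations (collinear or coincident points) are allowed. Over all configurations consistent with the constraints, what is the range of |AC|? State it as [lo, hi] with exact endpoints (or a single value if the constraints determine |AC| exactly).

|AC| = √(2329 - 1080·√(3))  (≈ 21.4099)

|AB| ∈ {27}
|BC| ∈ {40}
|AC| ∈ {√(2329 - 1080·√(3))}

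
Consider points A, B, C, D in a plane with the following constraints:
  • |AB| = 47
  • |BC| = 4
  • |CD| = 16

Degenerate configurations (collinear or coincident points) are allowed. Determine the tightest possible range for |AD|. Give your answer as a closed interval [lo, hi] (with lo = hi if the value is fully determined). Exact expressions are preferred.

|AB| ∈ {47}
|BC| ∈ {4}
|CD| ∈ {16}
|AC| ∈ [43, 51]
|BD| ∈ [12, 20]
|AD| ∈ [27, 67]

|AD| ∈ [27, 67]  (≈ [27.0000, 67.0000])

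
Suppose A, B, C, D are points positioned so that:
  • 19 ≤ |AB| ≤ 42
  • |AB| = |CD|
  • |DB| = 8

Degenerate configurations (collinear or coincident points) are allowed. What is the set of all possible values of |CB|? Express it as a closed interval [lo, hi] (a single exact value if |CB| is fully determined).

|CB| ∈ [11, 50]  (≈ [11.0000, 50.0000])

|AB| ∈ [19, 42]
|BD| ∈ {8}
|CD| ∈ [19, 42]
|AD| ∈ [11, 50]
|BC| ∈ [11, 50]
|AC| ∈ [0, 92]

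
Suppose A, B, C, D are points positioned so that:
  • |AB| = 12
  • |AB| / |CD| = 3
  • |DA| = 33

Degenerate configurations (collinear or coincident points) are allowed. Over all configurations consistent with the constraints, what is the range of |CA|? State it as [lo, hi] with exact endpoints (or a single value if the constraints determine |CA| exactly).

|AB| ∈ {12}
|AD| ∈ {33}
|CD| ∈ {4}
|BD| ∈ [21, 45]
|AC| ∈ [29, 37]
|BC| ∈ [17, 49]

|CA| ∈ [29, 37]  (≈ [29.0000, 37.0000])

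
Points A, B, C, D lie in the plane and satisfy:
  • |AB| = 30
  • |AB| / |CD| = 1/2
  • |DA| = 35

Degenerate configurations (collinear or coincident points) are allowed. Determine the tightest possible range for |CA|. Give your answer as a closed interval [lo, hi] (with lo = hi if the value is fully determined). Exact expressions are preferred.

|AB| ∈ {30}
|AD| ∈ {35}
|CD| ∈ {60}
|BD| ∈ [5, 65]
|AC| ∈ [25, 95]
|BC| ∈ [0, 125]

|CA| ∈ [25, 95]  (≈ [25.0000, 95.0000])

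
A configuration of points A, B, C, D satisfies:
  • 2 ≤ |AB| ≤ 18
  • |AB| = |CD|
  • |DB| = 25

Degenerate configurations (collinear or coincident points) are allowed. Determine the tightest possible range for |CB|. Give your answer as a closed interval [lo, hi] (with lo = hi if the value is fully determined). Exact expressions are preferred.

|AB| ∈ [2, 18]
|BD| ∈ {25}
|CD| ∈ [2, 18]
|AD| ∈ [7, 43]
|BC| ∈ [7, 43]
|AC| ∈ [0, 61]

|CB| ∈ [7, 43]  (≈ [7.0000, 43.0000])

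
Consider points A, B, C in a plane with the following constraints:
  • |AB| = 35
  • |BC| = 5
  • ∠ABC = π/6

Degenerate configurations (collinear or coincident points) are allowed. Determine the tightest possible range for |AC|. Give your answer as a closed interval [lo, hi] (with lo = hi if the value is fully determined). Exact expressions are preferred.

|AC| = 5·√(50 - 7·√(3))  (≈ 30.7716)

|AB| ∈ {35}
|BC| ∈ {5}
|AC| ∈ {5·√(50 - 7·√(3))}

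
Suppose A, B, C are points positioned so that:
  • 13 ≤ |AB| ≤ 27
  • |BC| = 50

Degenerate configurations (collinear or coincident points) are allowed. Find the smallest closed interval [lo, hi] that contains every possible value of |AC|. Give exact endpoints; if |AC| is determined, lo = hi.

|AB| ∈ [13, 27]
|BC| ∈ {50}
|AC| ∈ [23, 77]

|AC| ∈ [23, 77]  (≈ [23.0000, 77.0000])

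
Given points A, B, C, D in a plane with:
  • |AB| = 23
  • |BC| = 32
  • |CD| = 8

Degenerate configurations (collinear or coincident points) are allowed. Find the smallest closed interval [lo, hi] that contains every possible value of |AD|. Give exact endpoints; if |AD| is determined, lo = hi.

|AD| ∈ [1, 63]  (≈ [1.0000, 63.0000])

|AB| ∈ {23}
|BC| ∈ {32}
|CD| ∈ {8}
|AC| ∈ [9, 55]
|BD| ∈ [24, 40]
|AD| ∈ [1, 63]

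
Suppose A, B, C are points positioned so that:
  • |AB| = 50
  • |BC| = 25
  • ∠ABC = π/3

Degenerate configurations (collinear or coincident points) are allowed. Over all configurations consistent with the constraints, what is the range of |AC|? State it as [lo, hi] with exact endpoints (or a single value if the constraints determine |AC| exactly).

|AB| ∈ {50}
|BC| ∈ {25}
|AC| ∈ {25·√(3)}

|AC| = 25·√(3)  (≈ 43.3013)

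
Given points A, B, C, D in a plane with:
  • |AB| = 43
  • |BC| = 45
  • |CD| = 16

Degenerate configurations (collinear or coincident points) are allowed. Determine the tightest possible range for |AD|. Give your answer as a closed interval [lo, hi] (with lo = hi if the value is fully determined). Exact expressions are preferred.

|AB| ∈ {43}
|BC| ∈ {45}
|CD| ∈ {16}
|AC| ∈ [2, 88]
|BD| ∈ [29, 61]
|AD| ∈ [0, 104]

|AD| ∈ [0, 104]  (≈ [0.0000, 104.0000])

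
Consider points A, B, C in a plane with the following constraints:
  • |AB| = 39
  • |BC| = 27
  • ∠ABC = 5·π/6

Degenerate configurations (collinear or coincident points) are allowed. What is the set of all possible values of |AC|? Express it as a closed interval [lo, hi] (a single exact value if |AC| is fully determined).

|AB| ∈ {39}
|BC| ∈ {27}
|AC| ∈ {3·√(117·√(3) + 250)}

|AC| = 3·√(117·√(3) + 250)  (≈ 63.8267)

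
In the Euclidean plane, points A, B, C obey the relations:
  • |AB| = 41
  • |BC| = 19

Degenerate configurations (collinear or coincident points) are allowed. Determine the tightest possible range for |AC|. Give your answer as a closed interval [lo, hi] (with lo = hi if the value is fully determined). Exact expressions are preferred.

|AC| ∈ [22, 60]  (≈ [22.0000, 60.0000])

|AB| ∈ {41}
|BC| ∈ {19}
|AC| ∈ [22, 60]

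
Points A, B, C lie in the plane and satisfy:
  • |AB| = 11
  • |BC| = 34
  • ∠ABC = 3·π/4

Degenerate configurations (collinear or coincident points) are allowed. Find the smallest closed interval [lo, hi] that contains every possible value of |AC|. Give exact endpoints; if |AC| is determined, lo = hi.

|AB| ∈ {11}
|BC| ∈ {34}
|AC| ∈ {√(374·√(2) + 1277)}

|AC| = √(374·√(2) + 1277)  (≈ 42.4961)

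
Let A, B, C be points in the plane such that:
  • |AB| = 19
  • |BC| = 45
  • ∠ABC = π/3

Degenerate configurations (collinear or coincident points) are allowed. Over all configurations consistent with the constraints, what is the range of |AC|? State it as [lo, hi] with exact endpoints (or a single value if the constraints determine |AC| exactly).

|AB| ∈ {19}
|BC| ∈ {45}
|AC| ∈ {√(1531)}

|AC| = √(1531)  (≈ 39.1280)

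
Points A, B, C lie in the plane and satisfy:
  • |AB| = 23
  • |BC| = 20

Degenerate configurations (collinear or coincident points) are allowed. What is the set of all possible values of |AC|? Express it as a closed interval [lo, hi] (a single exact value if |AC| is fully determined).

|AC| ∈ [3, 43]  (≈ [3.0000, 43.0000])

|AB| ∈ {23}
|BC| ∈ {20}
|AC| ∈ [3, 43]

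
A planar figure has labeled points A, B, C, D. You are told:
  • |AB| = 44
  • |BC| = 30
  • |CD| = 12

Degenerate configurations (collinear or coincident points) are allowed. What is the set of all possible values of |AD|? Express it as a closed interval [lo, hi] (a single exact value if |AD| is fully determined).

|AD| ∈ [2, 86]  (≈ [2.0000, 86.0000])

|AB| ∈ {44}
|BC| ∈ {30}
|CD| ∈ {12}
|AC| ∈ [14, 74]
|BD| ∈ [18, 42]
|AD| ∈ [2, 86]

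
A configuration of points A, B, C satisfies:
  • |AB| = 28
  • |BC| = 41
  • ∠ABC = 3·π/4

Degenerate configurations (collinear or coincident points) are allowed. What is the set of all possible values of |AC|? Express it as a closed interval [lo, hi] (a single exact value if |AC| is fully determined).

|AB| ∈ {28}
|BC| ∈ {41}
|AC| ∈ {√(1148·√(2) + 2465)}

|AC| = √(1148·√(2) + 2465)  (≈ 63.9415)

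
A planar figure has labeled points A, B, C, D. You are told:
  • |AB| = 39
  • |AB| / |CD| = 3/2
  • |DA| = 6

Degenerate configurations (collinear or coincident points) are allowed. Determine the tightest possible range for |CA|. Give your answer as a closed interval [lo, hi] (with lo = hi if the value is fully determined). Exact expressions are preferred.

|CA| ∈ [20, 32]  (≈ [20.0000, 32.0000])

|AB| ∈ {39}
|AD| ∈ {6}
|CD| ∈ {26}
|BD| ∈ [33, 45]
|AC| ∈ [20, 32]
|BC| ∈ [7, 71]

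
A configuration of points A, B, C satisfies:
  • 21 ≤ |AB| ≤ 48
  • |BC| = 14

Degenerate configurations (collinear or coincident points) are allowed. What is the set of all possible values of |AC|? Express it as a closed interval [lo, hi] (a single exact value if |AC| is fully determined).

|AB| ∈ [21, 48]
|BC| ∈ {14}
|AC| ∈ [7, 62]

|AC| ∈ [7, 62]  (≈ [7.0000, 62.0000])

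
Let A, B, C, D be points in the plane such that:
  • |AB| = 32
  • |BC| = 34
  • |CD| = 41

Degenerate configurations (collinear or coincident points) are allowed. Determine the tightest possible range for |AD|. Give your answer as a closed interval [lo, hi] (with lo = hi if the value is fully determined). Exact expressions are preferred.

|AB| ∈ {32}
|BC| ∈ {34}
|CD| ∈ {41}
|AC| ∈ [2, 66]
|BD| ∈ [7, 75]
|AD| ∈ [0, 107]

|AD| ∈ [0, 107]  (≈ [0.0000, 107.0000])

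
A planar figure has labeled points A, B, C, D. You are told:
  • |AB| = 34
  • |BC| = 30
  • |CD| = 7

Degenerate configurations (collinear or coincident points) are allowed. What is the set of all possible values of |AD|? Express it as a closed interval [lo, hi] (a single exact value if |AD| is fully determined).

|AD| ∈ [0, 71]  (≈ [0.0000, 71.0000])

|AB| ∈ {34}
|BC| ∈ {30}
|CD| ∈ {7}
|AC| ∈ [4, 64]
|BD| ∈ [23, 37]
|AD| ∈ [0, 71]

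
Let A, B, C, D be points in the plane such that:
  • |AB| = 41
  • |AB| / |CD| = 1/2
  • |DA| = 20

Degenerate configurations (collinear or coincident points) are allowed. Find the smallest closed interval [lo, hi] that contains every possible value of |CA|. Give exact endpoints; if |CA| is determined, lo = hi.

|AB| ∈ {41}
|AD| ∈ {20}
|CD| ∈ {82}
|BD| ∈ [21, 61]
|AC| ∈ [62, 102]
|BC| ∈ [21, 143]

|CA| ∈ [62, 102]  (≈ [62.0000, 102.0000])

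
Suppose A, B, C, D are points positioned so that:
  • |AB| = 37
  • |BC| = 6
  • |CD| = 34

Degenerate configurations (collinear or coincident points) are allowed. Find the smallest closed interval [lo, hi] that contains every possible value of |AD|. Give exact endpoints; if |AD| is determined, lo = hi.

|AD| ∈ [0, 77]  (≈ [0.0000, 77.0000])

|AB| ∈ {37}
|BC| ∈ {6}
|CD| ∈ {34}
|AC| ∈ [31, 43]
|BD| ∈ [28, 40]
|AD| ∈ [0, 77]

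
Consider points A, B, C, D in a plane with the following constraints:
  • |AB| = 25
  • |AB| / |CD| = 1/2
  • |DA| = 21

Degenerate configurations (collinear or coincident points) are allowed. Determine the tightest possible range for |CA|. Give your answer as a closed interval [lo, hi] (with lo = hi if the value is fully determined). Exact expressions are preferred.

|AB| ∈ {25}
|AD| ∈ {21}
|CD| ∈ {50}
|BD| ∈ [4, 46]
|AC| ∈ [29, 71]
|BC| ∈ [4, 96]

|CA| ∈ [29, 71]  (≈ [29.0000, 71.0000])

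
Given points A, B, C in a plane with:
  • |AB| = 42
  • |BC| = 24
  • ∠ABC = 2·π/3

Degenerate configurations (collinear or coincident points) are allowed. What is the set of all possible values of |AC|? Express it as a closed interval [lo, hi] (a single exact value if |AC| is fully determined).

|AC| = 6·√(93)  (≈ 57.8619)

|AB| ∈ {42}
|BC| ∈ {24}
|AC| ∈ {6·√(93)}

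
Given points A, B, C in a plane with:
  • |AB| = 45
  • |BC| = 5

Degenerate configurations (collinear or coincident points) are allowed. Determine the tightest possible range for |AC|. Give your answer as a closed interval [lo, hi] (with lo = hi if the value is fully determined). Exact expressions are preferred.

|AB| ∈ {45}
|BC| ∈ {5}
|AC| ∈ [40, 50]

|AC| ∈ [40, 50]  (≈ [40.0000, 50.0000])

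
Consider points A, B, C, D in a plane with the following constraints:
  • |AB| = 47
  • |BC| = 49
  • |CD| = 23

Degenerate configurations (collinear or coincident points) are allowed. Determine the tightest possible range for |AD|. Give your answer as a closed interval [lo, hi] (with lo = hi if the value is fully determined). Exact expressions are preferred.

|AB| ∈ {47}
|BC| ∈ {49}
|CD| ∈ {23}
|AC| ∈ [2, 96]
|BD| ∈ [26, 72]
|AD| ∈ [0, 119]

|AD| ∈ [0, 119]  (≈ [0.0000, 119.0000])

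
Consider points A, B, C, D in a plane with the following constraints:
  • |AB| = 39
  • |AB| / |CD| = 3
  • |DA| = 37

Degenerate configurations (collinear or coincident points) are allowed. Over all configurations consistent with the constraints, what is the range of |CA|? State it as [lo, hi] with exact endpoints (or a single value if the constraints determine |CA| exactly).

|AB| ∈ {39}
|AD| ∈ {37}
|CD| ∈ {13}
|BD| ∈ [2, 76]
|AC| ∈ [24, 50]
|BC| ∈ [0, 89]

|CA| ∈ [24, 50]  (≈ [24.0000, 50.0000])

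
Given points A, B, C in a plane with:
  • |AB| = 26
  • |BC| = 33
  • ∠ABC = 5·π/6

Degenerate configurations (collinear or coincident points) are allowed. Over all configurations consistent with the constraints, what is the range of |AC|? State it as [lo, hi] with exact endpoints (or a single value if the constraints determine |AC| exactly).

|AC| = √(858·√(3) + 1765)  (≈ 57.0184)

|AB| ∈ {26}
|BC| ∈ {33}
|AC| ∈ {√(858·√(3) + 1765)}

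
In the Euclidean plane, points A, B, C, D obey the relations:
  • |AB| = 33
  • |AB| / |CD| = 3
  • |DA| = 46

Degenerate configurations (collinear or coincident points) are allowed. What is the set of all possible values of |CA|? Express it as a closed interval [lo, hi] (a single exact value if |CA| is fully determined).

|AB| ∈ {33}
|AD| ∈ {46}
|CD| ∈ {11}
|BD| ∈ [13, 79]
|AC| ∈ [35, 57]
|BC| ∈ [2, 90]

|CA| ∈ [35, 57]  (≈ [35.0000, 57.0000])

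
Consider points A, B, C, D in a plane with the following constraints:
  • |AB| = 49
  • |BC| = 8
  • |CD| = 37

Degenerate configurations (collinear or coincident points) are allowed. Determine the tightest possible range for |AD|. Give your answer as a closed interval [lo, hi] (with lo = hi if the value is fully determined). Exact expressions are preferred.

|AB| ∈ {49}
|BC| ∈ {8}
|CD| ∈ {37}
|AC| ∈ [41, 57]
|BD| ∈ [29, 45]
|AD| ∈ [4, 94]

|AD| ∈ [4, 94]  (≈ [4.0000, 94.0000])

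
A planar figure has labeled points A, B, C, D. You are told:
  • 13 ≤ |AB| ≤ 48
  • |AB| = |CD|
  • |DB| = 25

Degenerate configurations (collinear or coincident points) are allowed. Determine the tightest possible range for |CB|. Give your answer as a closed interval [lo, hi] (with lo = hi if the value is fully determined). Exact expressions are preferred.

|CB| ∈ [0, 73]  (≈ [0.0000, 73.0000])

|AB| ∈ [13, 48]
|BD| ∈ {25}
|CD| ∈ [13, 48]
|AD| ∈ [0, 73]
|BC| ∈ [0, 73]
|AC| ∈ [0, 121]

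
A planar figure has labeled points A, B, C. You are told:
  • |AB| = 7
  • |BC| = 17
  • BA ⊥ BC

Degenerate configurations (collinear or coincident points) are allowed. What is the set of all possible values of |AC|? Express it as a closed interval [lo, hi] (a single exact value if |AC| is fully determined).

|AC| = 13·√(2)  (≈ 18.3848)

|AB| ∈ {7}
|BC| ∈ {17}
|AC| ∈ {13·√(2)}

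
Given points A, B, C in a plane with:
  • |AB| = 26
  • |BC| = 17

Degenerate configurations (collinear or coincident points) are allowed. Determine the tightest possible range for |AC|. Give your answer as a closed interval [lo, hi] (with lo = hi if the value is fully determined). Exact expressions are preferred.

|AB| ∈ {26}
|BC| ∈ {17}
|AC| ∈ [9, 43]

|AC| ∈ [9, 43]  (≈ [9.0000, 43.0000])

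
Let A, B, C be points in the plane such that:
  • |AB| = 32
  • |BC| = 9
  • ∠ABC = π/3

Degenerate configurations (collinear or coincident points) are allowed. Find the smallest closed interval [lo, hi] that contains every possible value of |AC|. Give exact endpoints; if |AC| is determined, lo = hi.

|AB| ∈ {32}
|BC| ∈ {9}
|AC| ∈ {√(817)}

|AC| = √(817)  (≈ 28.5832)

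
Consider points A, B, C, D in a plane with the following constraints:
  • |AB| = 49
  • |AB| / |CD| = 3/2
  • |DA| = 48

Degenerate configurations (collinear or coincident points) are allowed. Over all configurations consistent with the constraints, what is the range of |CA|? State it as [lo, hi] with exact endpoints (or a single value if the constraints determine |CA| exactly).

|CA| ∈ [46/3, 242/3]  (≈ [15.3333, 80.6667])

|AB| ∈ {49}
|AD| ∈ {48}
|CD| ∈ {98/3}
|BD| ∈ [1, 97]
|AC| ∈ [46/3, 242/3]
|BC| ∈ [0, 389/3]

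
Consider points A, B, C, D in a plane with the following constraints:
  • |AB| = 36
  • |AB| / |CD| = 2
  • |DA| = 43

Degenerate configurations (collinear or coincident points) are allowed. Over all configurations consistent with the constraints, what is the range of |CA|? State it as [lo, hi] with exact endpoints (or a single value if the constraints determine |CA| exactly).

|AB| ∈ {36}
|AD| ∈ {43}
|CD| ∈ {18}
|BD| ∈ [7, 79]
|AC| ∈ [25, 61]
|BC| ∈ [0, 97]

|CA| ∈ [25, 61]  (≈ [25.0000, 61.0000])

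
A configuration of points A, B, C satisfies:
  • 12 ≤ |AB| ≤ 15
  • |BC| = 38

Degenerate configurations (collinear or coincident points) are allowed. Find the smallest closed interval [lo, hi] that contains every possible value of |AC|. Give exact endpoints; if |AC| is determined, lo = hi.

|AB| ∈ [12, 15]
|BC| ∈ {38}
|AC| ∈ [23, 53]

|AC| ∈ [23, 53]  (≈ [23.0000, 53.0000])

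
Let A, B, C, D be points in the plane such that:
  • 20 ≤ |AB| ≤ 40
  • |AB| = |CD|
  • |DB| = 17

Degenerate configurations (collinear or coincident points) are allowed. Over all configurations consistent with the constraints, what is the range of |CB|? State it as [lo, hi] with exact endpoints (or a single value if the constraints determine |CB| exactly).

|CB| ∈ [3, 57]  (≈ [3.0000, 57.0000])

|AB| ∈ [20, 40]
|BD| ∈ {17}
|CD| ∈ [20, 40]
|AD| ∈ [3, 57]
|BC| ∈ [3, 57]
|AC| ∈ [0, 97]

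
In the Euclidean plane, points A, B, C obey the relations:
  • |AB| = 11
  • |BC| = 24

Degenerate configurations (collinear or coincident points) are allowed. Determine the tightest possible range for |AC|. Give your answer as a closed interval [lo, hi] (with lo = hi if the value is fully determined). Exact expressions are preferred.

|AB| ∈ {11}
|BC| ∈ {24}
|AC| ∈ [13, 35]

|AC| ∈ [13, 35]  (≈ [13.0000, 35.0000])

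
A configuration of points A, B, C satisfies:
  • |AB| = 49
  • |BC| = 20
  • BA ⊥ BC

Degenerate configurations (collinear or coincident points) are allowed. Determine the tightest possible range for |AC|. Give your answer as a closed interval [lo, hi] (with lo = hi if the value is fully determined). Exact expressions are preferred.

|AC| = √(2801)  (≈ 52.9245)

|AB| ∈ {49}
|BC| ∈ {20}
|AC| ∈ {√(2801)}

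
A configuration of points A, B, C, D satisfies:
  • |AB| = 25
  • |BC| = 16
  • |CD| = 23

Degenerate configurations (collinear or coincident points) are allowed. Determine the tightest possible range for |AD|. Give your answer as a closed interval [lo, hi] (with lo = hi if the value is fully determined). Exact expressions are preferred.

|AB| ∈ {25}
|BC| ∈ {16}
|CD| ∈ {23}
|AC| ∈ [9, 41]
|BD| ∈ [7, 39]
|AD| ∈ [0, 64]

|AD| ∈ [0, 64]  (≈ [0.0000, 64.0000])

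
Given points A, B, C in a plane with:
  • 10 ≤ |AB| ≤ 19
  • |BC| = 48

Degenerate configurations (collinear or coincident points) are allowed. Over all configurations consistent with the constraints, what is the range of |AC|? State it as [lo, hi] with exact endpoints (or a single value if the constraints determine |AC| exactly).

|AC| ∈ [29, 67]  (≈ [29.0000, 67.0000])

|AB| ∈ [10, 19]
|BC| ∈ {48}
|AC| ∈ [29, 67]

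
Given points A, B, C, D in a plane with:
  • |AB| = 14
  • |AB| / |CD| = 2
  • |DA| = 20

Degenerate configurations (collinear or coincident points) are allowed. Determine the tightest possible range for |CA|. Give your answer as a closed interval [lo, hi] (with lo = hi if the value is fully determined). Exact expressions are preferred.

|CA| ∈ [13, 27]  (≈ [13.0000, 27.0000])

|AB| ∈ {14}
|AD| ∈ {20}
|CD| ∈ {7}
|BD| ∈ [6, 34]
|AC| ∈ [13, 27]
|BC| ∈ [0, 41]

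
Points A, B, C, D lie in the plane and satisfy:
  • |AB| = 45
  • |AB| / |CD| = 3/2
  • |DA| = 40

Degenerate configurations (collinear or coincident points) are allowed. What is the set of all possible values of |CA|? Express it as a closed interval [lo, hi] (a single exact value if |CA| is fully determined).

|AB| ∈ {45}
|AD| ∈ {40}
|CD| ∈ {30}
|BD| ∈ [5, 85]
|AC| ∈ [10, 70]
|BC| ∈ [0, 115]

|CA| ∈ [10, 70]  (≈ [10.0000, 70.0000])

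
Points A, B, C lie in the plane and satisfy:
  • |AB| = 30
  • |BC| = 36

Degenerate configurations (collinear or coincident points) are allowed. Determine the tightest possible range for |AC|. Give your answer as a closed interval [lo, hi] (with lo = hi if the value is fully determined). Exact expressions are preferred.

|AC| ∈ [6, 66]  (≈ [6.0000, 66.0000])

|AB| ∈ {30}
|BC| ∈ {36}
|AC| ∈ [6, 66]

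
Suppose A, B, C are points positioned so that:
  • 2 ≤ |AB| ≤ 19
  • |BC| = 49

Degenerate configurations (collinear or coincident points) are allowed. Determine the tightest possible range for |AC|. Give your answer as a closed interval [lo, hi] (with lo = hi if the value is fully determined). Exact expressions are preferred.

|AC| ∈ [30, 68]  (≈ [30.0000, 68.0000])

|AB| ∈ [2, 19]
|BC| ∈ {49}
|AC| ∈ [30, 68]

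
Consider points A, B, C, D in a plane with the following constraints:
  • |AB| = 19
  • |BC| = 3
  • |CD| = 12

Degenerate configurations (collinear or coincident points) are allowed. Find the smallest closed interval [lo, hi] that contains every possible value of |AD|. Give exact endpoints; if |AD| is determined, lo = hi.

|AB| ∈ {19}
|BC| ∈ {3}
|CD| ∈ {12}
|AC| ∈ [16, 22]
|BD| ∈ [9, 15]
|AD| ∈ [4, 34]

|AD| ∈ [4, 34]  (≈ [4.0000, 34.0000])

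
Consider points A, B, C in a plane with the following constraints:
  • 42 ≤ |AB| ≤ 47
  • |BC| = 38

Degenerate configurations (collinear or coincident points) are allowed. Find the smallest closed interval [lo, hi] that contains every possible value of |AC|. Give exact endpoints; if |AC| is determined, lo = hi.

|AC| ∈ [4, 85]  (≈ [4.0000, 85.0000])

|AB| ∈ [42, 47]
|BC| ∈ {38}
|AC| ∈ [4, 85]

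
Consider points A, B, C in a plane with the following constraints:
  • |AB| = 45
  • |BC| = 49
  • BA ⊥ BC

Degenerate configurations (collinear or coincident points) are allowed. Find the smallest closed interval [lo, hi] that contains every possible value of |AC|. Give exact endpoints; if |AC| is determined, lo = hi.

|AC| = √(4426)  (≈ 66.5282)

|AB| ∈ {45}
|BC| ∈ {49}
|AC| ∈ {√(4426)}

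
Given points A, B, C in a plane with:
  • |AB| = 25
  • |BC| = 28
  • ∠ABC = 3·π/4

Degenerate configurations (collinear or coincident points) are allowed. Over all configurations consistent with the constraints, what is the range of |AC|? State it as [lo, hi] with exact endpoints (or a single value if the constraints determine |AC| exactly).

|AC| = √(700·√(2) + 1409)  (≈ 48.9791)

|AB| ∈ {25}
|BC| ∈ {28}
|AC| ∈ {√(700·√(2) + 1409)}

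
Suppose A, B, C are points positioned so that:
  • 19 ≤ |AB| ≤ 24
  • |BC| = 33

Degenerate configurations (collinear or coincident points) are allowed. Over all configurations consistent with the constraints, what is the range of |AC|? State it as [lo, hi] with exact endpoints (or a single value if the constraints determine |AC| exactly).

|AB| ∈ [19, 24]
|BC| ∈ {33}
|AC| ∈ [9, 57]

|AC| ∈ [9, 57]  (≈ [9.0000, 57.0000])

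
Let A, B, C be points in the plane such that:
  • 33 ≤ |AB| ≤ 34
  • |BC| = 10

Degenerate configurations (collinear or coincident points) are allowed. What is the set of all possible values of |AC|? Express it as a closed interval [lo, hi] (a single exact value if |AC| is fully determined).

|AC| ∈ [23, 44]  (≈ [23.0000, 44.0000])

|AB| ∈ [33, 34]
|BC| ∈ {10}
|AC| ∈ [23, 44]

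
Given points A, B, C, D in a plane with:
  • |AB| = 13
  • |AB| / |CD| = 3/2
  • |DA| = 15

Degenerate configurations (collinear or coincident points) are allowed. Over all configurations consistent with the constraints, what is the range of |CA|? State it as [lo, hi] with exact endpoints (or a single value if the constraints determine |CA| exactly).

|CA| ∈ [19/3, 71/3]  (≈ [6.3333, 23.6667])

|AB| ∈ {13}
|AD| ∈ {15}
|CD| ∈ {26/3}
|BD| ∈ [2, 28]
|AC| ∈ [19/3, 71/3]
|BC| ∈ [0, 110/3]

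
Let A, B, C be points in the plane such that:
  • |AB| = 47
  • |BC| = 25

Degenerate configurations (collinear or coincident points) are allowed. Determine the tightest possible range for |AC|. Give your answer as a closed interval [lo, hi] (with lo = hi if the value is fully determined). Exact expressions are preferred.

|AB| ∈ {47}
|BC| ∈ {25}
|AC| ∈ [22, 72]

|AC| ∈ [22, 72]  (≈ [22.0000, 72.0000])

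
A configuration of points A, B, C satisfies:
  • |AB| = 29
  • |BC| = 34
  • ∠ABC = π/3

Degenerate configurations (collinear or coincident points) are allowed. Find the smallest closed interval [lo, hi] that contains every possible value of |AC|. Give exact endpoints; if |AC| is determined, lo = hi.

|AC| = √(1011)  (≈ 31.7962)

|AB| ∈ {29}
|BC| ∈ {34}
|AC| ∈ {√(1011)}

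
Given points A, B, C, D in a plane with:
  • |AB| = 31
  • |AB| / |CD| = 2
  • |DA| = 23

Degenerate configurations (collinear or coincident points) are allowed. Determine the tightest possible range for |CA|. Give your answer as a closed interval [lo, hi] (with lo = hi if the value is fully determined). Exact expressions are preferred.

|AB| ∈ {31}
|AD| ∈ {23}
|CD| ∈ {31/2}
|BD| ∈ [8, 54]
|AC| ∈ [15/2, 77/2]
|BC| ∈ [0, 139/2]

|CA| ∈ [15/2, 77/2]  (≈ [7.5000, 38.5000])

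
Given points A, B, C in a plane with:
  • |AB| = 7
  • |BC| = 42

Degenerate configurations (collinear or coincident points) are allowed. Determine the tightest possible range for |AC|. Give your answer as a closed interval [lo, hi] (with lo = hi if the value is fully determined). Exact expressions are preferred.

|AC| ∈ [35, 49]  (≈ [35.0000, 49.0000])

|AB| ∈ {7}
|BC| ∈ {42}
|AC| ∈ [35, 49]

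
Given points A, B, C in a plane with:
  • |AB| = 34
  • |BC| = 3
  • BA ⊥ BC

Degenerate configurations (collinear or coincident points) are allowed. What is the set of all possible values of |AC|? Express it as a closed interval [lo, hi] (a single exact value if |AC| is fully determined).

|AB| ∈ {34}
|BC| ∈ {3}
|AC| ∈ {√(1165)}

|AC| = √(1165)  (≈ 34.1321)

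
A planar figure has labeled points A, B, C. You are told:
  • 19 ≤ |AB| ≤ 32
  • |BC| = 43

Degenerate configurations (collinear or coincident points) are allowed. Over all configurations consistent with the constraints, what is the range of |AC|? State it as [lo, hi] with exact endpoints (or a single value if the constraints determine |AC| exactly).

|AC| ∈ [11, 75]  (≈ [11.0000, 75.0000])

|AB| ∈ [19, 32]
|BC| ∈ {43}
|AC| ∈ [11, 75]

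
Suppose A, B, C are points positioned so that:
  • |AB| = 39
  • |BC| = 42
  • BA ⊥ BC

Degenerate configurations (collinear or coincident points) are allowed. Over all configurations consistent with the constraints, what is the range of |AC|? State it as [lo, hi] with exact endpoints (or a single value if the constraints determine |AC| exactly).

|AC| = 3·√(365)  (≈ 57.3149)

|AB| ∈ {39}
|BC| ∈ {42}
|AC| ∈ {3·√(365)}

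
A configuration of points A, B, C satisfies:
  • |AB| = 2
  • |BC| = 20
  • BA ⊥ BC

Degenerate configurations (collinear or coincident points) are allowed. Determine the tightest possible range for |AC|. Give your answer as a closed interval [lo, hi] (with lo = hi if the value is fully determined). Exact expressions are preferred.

|AB| ∈ {2}
|BC| ∈ {20}
|AC| ∈ {2·√(101)}

|AC| = 2·√(101)  (≈ 20.0998)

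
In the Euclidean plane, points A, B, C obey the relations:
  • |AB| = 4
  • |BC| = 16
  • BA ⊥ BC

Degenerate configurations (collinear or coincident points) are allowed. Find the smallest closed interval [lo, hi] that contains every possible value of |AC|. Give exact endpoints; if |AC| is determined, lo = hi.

|AC| = 4·√(17)  (≈ 16.4924)

|AB| ∈ {4}
|BC| ∈ {16}
|AC| ∈ {4·√(17)}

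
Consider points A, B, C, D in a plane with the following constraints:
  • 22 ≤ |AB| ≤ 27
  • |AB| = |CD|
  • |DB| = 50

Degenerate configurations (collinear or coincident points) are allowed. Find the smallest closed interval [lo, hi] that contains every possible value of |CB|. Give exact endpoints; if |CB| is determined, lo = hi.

|CB| ∈ [23, 77]  (≈ [23.0000, 77.0000])

|AB| ∈ [22, 27]
|BD| ∈ {50}
|CD| ∈ [22, 27]
|AD| ∈ [23, 77]
|BC| ∈ [23, 77]
|AC| ∈ [0, 104]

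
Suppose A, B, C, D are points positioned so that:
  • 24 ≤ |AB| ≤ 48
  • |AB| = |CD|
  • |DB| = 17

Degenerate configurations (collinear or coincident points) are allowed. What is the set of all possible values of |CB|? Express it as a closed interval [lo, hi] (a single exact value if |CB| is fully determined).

|AB| ∈ [24, 48]
|BD| ∈ {17}
|CD| ∈ [24, 48]
|AD| ∈ [7, 65]
|BC| ∈ [7, 65]
|AC| ∈ [0, 113]

|CB| ∈ [7, 65]  (≈ [7.0000, 65.0000])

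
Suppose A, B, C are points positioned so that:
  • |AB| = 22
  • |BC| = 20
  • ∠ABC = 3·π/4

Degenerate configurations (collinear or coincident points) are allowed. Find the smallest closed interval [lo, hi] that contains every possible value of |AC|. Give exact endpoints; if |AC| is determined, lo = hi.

|AC| = 2·√(110·√(2) + 221)  (≈ 38.8105)

|AB| ∈ {22}
|BC| ∈ {20}
|AC| ∈ {2·√(110·√(2) + 221)}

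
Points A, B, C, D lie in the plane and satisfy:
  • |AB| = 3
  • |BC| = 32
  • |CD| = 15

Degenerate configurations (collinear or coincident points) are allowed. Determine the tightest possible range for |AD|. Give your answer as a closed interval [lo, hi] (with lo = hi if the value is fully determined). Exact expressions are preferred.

|AD| ∈ [14, 50]  (≈ [14.0000, 50.0000])

|AB| ∈ {3}
|BC| ∈ {32}
|CD| ∈ {15}
|AC| ∈ [29, 35]
|BD| ∈ [17, 47]
|AD| ∈ [14, 50]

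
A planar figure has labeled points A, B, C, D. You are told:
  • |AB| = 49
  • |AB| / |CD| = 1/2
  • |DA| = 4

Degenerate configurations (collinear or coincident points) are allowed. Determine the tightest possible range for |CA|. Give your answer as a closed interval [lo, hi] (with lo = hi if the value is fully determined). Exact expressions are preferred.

|CA| ∈ [94, 102]  (≈ [94.0000, 102.0000])

|AB| ∈ {49}
|AD| ∈ {4}
|CD| ∈ {98}
|BD| ∈ [45, 53]
|AC| ∈ [94, 102]
|BC| ∈ [45, 151]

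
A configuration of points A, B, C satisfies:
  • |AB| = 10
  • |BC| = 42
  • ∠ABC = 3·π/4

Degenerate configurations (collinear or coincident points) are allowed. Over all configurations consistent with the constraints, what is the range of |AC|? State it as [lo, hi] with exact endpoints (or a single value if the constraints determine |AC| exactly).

|AB| ∈ {10}
|BC| ∈ {42}
|AC| ∈ {2·√(105·√(2) + 466)}

|AC| = 2·√(105·√(2) + 466)  (≈ 49.5779)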